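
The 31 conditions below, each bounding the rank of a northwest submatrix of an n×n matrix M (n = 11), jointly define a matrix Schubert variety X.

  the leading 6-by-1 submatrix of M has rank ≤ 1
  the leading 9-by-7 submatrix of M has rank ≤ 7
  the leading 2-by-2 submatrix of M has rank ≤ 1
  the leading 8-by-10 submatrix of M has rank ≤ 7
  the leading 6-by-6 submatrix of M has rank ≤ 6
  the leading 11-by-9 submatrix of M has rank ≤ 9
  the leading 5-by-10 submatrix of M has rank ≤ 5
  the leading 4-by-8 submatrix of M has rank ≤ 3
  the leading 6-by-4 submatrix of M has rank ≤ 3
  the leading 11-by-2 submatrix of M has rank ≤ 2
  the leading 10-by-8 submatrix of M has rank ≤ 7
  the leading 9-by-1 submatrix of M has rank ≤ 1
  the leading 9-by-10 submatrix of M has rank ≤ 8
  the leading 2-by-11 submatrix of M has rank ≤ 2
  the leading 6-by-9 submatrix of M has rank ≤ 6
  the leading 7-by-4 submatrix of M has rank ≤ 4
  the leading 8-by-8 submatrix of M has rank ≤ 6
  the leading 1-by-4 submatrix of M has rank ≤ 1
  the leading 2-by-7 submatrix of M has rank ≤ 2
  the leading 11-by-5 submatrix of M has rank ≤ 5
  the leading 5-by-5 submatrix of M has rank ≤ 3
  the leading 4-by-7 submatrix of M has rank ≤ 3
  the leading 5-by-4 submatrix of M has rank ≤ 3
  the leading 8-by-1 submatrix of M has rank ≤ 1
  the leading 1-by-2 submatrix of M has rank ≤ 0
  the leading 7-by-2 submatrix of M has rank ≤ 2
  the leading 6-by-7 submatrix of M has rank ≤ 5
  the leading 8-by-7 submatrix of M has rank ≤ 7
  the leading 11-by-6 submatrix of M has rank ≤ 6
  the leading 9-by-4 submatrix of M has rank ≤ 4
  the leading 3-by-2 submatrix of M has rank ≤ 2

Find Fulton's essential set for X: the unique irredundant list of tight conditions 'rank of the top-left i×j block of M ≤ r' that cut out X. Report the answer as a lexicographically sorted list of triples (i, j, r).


Reconstructing r_w from the 31 given conditions:

  i=1: 0 0 1 1 1 1 1 1 1 1 1
  i=2: 1 1 2 2 2 2 2 2 2 2 2
  i=3: 1 2 3 3 3 3 3 3 3 3 3
  i=4: 1 2 3 3 3 3 3 3 4 4 4
  i=5: 1 2 3 3 3 4 4 4 5 5 5
  i=6: 1 2 3 3 4 5 5 5 6 6 6
  i=7: 1 2 3 4 5 6 6 6 7 7 7
  i=8: 1 2 3 4 5 6 6 6 7 7 8
  i=9: 1 2 3 4 5 6 7 7 8 8 9
  i=10: 1 2 3 4 5 6 7 7 8 9 10
  i=11: 1 2 3 4 5 6 7 8 9 10 11

giving w = (3, 1, 2, 9, 6, 5, 4, 11, 7, 10, 8) via Δ²R.

7 SE-corners of the 14-cell Rothe diagram give Ess(w):

[(1, 2, 0), (4, 8, 3), (5, 5, 3), (6, 4, 3), (8, 8, 6), (8, 10, 7), (10, 8, 7)]


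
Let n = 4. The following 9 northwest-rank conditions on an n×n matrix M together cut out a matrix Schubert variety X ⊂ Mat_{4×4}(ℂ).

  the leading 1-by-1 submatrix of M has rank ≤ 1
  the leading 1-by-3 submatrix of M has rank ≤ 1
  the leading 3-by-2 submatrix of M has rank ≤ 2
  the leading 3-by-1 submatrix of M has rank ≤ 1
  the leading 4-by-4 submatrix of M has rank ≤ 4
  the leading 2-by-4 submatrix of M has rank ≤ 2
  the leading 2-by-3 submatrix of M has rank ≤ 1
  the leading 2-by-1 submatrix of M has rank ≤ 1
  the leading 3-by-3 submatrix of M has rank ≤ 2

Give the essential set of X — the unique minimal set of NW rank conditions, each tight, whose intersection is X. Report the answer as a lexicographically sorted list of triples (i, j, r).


Rank table r_w(4×4) implied by the 9 constraints:

  R[1]: 1  1  1  1
  R[2]: 1  1  1  2
  R[3]: 1  2  2  3
  R[4]: 1  2  3  4

hence w(1..4) = (1, 4, 2, 3).

D(w) has 2 cells with 1 SE-corner; essential set:

[(2, 3, 1)]


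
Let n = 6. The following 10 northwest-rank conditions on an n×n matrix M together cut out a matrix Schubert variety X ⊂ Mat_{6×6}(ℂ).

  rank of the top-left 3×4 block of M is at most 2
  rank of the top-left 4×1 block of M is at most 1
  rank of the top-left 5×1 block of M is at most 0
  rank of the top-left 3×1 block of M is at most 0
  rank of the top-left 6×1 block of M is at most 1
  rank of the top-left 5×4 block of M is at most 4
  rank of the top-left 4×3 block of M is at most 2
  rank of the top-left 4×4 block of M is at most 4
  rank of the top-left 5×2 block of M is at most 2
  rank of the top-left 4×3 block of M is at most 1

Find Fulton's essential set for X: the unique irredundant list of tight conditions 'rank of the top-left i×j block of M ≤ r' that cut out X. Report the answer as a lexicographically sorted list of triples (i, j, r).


Computing R[i][j] = min implied NW-rank bound (n=6, 10 conditions):

  i=1: 0 1 1 1 1 1
  i=2: 0 1 1 2 2 2
  i=3: 0 1 1 2 3 3
  i=4: 0 1 1 2 3 4
  i=5: 0 1 2 3 4 5
  i=6: 1 2 3 4 5 6

so w = (2, 4, 5, 6, 3, 1).

2 SE-corners of the 8-cell Rothe diagram give Ess(w):

[(4, 3, 1), (5, 1, 0)]


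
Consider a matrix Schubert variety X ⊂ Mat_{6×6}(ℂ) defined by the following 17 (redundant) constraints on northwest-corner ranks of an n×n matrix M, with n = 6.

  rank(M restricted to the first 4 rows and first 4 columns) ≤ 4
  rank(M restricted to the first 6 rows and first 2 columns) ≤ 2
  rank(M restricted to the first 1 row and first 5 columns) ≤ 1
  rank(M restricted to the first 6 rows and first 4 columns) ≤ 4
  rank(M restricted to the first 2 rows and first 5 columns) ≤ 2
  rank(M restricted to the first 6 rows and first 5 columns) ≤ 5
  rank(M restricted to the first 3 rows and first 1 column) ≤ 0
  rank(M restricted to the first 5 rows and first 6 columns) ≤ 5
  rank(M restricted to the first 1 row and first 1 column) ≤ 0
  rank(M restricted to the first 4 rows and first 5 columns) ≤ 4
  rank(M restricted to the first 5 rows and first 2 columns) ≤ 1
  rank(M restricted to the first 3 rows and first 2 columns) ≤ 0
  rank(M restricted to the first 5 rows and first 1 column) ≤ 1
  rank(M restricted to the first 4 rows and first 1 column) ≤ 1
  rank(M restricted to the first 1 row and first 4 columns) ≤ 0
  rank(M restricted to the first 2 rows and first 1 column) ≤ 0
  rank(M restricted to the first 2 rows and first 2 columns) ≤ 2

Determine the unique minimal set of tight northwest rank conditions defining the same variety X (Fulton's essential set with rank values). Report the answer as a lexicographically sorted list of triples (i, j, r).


Rank table r_w(6×6) implied by the 17 constraints:

  0 | 0 | 0 | 0 | 1 | 1
  0 | 0 | 1 | 1 | 2 | 2
  0 | 0 | 1 | 2 | 3 | 3
  1 | 1 | 2 | 3 | 4 | 4
  1 | 1 | 2 | 3 | 4 | 5
  1 | 2 | 3 | 4 | 5 | 6

second differences of R give the permutation w = (5, 3, 4, 1, 6, 2).

ℓ(w)=9; the 3 essential cells (i,j,r):

[(1, 4, 0), (3, 2, 0), (5, 2, 1)]


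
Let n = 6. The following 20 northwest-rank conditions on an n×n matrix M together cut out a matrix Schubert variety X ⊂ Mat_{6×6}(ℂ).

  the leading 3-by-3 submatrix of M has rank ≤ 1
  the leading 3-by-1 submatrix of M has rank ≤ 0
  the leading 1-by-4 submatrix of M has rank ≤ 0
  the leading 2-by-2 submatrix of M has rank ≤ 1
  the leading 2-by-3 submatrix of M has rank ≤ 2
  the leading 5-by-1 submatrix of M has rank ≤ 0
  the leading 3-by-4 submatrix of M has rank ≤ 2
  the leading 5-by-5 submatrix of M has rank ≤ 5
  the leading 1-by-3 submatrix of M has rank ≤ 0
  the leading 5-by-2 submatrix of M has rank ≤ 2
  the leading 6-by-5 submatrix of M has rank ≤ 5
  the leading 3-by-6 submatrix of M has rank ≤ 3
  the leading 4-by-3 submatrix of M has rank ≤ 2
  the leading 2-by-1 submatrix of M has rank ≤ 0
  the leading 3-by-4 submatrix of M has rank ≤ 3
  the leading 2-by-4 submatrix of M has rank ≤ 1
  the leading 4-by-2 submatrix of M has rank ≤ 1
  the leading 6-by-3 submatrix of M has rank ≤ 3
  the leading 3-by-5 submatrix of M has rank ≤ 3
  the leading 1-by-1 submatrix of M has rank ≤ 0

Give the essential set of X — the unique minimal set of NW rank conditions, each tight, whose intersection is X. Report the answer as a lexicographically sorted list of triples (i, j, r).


The tightest implied rank at each (i,j), from the 20 conditions:

  i=1: 0 | 0 | 0 | 0 | 1 | 1
  i=2: 0 | 1 | 1 | 1 | 2 | 2
  i=3: 0 | 1 | 1 | 2 | 3 | 3
  i=4: 0 | 1 | 2 | 3 | 4 | 4
  i=5: 0 | 1 | 2 | 3 | 4 | 5
  i=6: 1 | 2 | 3 | 4 | 5 | 6

giving w = (5, 2, 4, 3, 6, 1) via Δ²R.

3 SE-corners of the 9-cell Rothe diagram give Ess(w):

[(1, 4, 0), (3, 3, 1), (5, 1, 0)]


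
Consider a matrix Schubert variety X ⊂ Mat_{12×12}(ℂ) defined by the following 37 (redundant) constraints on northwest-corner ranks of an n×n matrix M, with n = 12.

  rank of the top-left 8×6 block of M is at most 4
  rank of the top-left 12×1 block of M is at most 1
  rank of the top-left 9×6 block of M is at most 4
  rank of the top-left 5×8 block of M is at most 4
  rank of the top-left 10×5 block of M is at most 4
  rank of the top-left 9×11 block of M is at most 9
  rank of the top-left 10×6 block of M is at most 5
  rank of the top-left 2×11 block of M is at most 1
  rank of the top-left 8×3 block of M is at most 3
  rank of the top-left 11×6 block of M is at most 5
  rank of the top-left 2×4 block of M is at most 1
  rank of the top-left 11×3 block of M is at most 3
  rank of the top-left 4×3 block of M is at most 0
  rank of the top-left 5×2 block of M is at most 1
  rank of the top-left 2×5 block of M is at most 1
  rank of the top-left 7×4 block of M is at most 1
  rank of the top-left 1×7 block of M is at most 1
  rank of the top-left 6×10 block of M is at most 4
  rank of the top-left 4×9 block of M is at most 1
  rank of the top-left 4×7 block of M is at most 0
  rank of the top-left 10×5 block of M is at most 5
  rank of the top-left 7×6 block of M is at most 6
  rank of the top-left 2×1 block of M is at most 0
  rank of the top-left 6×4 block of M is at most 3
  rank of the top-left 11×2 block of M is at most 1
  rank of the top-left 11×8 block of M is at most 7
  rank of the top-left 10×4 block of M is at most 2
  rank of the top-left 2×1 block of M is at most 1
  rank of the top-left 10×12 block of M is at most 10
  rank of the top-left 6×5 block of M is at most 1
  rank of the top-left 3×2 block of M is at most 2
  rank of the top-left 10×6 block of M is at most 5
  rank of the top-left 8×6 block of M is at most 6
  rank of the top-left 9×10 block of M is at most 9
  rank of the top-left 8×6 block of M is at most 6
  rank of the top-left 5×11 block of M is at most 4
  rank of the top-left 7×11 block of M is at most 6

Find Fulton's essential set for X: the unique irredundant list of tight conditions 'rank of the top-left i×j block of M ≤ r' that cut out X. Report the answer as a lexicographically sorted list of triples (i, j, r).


Rank table r_w(12×12) implied by the 37 constraints:

  0 0 0 0 0 0 0 1 1 1 1 1
  0 0 0 0 0 0 0 1 1 1 1 2
  0 0 0 0 0 0 0 1 1 2 2 3
  0 0 0 0 0 0 0 1 1 2 3 4
  1 1 1 1 1 1 1 2 2 3 4 5
  1 1 1 1 1 2 2 3 3 4 5 6
  1 1 1 1 2 3 3 4 4 5 6 7
  1 1 2 2 3 4 4 5 5 6 7 8
  1 1 2 2 3 4 5 6 6 7 8 9
  1 1 2 2 3 4 5 6 7 8 9 10
  1 1 2 3 4 5 6 7 8 9 10 11
  1 2 3 4 5 6 7 8 9 10 11 12

second differences of R give the permutation w = (8, 12, 10, 11, 1, 6, 5, 3, 7, 9, 4, 2).

|D(w)|=46, |Ess(w)|=7:

[(2, 11, 1), (4, 7, 0), (4, 9, 1), (6, 5, 1), (7, 4, 1), (10, 4, 2), (11, 2, 1)]


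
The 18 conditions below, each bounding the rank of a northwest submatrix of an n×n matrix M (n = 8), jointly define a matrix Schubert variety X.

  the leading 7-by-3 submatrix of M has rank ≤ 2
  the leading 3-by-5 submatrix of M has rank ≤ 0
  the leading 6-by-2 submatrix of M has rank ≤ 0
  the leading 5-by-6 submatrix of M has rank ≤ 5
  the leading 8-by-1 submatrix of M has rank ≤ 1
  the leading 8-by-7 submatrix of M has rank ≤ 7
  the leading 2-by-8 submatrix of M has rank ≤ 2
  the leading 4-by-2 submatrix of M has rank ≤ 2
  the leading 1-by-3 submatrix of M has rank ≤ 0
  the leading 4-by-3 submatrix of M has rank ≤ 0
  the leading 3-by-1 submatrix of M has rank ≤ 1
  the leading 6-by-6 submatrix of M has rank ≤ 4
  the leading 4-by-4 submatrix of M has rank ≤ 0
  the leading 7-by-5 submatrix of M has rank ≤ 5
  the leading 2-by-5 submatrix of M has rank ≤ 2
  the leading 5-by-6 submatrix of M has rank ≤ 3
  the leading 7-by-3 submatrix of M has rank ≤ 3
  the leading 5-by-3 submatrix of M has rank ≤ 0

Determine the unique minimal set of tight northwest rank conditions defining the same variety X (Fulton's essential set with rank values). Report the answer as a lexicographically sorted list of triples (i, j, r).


Reconstructing r_w from the 18 given conditions:

  R[1]: 0 | 0 | 0 | 0 | 0 | 1 | 1 | 1
  R[2]: 0 | 0 | 0 | 0 | 0 | 1 | 2 | 2
  R[3]: 0 | 0 | 0 | 0 | 0 | 1 | 2 | 3
  R[4]: 0 | 0 | 0 | 0 | 1 | 2 | 3 | 4
  R[5]: 0 | 0 | 0 | 1 | 2 | 3 | 4 | 5
  R[6]: 0 | 0 | 1 | 2 | 3 | 4 | 5 | 6
  R[7]: 1 | 1 | 2 | 3 | 4 | 5 | 6 | 7
  R[8]: 1 | 2 | 3 | 4 | 5 | 6 | 7 | 8

so w = (6, 7, 8, 5, 4, 3, 1, 2).

Fulton essential set (4 of the 24 Rothe cells):

[(3, 5, 0), (4, 4, 0), (5, 3, 0), (6, 2, 0)]


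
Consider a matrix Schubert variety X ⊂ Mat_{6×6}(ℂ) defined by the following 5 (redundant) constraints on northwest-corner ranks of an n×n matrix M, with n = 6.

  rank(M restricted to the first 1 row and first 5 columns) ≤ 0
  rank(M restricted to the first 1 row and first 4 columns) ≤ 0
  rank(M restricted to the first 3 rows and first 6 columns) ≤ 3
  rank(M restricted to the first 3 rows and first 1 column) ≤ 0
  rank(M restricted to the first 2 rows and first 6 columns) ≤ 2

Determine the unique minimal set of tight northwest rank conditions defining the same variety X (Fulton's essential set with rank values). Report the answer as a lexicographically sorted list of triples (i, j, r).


Recovering R(i,j) via the rank-extension bound from the 5 conditions:

  0, 0, 0, 0, 0, 1
  0, 1, 1, 1, 1, 2
  0, 1, 2, 2, 2, 3
  1, 2, 3, 3, 3, 4
  1, 2, 3, 4, 4, 5
  1, 2, 3, 4, 5, 6

hence w(1..6) = (6, 2, 3, 1, 4, 5).

2 SE-corners of the 7-cell Rothe diagram give Ess(w):

[(1, 5, 0), (3, 1, 0)]


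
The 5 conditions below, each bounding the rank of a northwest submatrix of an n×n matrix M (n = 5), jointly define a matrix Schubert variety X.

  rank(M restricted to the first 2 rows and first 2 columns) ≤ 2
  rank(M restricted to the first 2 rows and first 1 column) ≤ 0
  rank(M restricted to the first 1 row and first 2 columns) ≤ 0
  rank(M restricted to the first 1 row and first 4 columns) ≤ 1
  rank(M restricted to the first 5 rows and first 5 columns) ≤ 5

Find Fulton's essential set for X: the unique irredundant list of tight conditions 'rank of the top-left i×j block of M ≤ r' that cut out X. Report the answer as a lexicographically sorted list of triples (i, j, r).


Recovering R(i,j) via the rank-extension bound from the 5 conditions:

  0  0  1  1  1
  0  1  2  2  2
  1  2  3  3  3
  1  2  3  4  4
  1  2  3  4  5

second differences of R give the permutation w = (3, 2, 1, 4, 5).

D(w) has 3 cells with 2 SE-corners; essential set:

[(1, 2, 0), (2, 1, 0)]


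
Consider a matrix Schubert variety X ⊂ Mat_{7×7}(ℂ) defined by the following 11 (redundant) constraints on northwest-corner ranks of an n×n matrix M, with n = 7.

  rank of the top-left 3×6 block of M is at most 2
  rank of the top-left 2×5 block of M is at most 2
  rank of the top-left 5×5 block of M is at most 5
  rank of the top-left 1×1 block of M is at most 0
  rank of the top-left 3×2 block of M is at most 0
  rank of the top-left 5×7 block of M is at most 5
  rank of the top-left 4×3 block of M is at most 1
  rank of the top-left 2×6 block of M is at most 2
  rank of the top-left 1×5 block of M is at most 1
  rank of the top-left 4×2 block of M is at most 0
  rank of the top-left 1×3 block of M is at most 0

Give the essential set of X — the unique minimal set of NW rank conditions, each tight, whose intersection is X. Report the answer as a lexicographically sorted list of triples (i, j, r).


Reconstructing r_w from the 11 given conditions:

  R[1]: 0 | 0 | 0 | 1 | 1 | 1 | 1
  R[2]: 0 | 0 | 1 | 2 | 2 | 2 | 2
  R[3]: 0 | 0 | 1 | 2 | 2 | 2 | 3
  R[4]: 0 | 0 | 1 | 2 | 3 | 3 | 4
  R[5]: 1 | 1 | 2 | 3 | 4 | 4 | 5
  R[6]: 1 | 2 | 3 | 4 | 5 | 5 | 6
  R[7]: 1 | 2 | 3 | 4 | 5 | 6 | 7

hence w(1..7) = (4, 3, 7, 5, 1, 2, 6).

Rothe diagram D(w) (11 cells), 3 SE-corners (essential conditions):

[(1, 3, 0), (3, 6, 2), (4, 2, 0)]


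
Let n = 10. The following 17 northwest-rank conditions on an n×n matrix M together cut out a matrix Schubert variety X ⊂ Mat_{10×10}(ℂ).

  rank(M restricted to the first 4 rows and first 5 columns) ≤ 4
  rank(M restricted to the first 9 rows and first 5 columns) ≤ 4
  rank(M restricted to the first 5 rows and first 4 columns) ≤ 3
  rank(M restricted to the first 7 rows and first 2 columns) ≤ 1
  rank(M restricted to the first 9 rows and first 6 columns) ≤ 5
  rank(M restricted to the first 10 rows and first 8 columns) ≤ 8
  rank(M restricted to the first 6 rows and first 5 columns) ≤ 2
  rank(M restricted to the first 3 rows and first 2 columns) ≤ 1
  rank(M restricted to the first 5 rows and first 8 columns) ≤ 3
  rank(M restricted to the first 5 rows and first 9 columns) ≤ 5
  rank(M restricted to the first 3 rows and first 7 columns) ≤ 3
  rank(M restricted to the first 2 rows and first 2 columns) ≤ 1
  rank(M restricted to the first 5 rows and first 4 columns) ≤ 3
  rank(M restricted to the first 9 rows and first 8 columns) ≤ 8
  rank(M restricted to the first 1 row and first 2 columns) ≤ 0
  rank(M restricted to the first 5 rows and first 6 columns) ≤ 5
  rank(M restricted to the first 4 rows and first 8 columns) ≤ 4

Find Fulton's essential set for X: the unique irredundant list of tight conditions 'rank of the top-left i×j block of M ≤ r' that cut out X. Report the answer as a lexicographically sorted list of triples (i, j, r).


Reconstructing r_w from the 17 given conditions:

  R[1]: 0  0  1  1  1  1  1  1  1  1
  R[2]: 1  1  2  2  2  2  2  2  2  2
  R[3]: 1  1  2  2  2  3  3  3  3  3
  R[4]: 1  1  2  2  2  3  3  3  4  4
  R[5]: 1  1  2  2  2  3  3  3  4  5
  R[6]: 1  1  2  2  2  3  4  4  5  6
  R[7]: 1  1  2  3  3  4  5  5  6  7
  R[8]: 1  2  3  4  4  5  6  6  7  8
  R[9]: 1  2  3  4  4  5  6  7  8  9
  R[10]: 1  2  3  4  5  6  7  8  9  10

second differences of R give the permutation w = (3, 1, 6, 9, 10, 7, 4, 2, 8, 5).

5 SE-corners of the 20-cell Rothe diagram give Ess(w):

[(1, 2, 0), (5, 8, 3), (6, 5, 2), (7, 2, 1), (9, 5, 4)]


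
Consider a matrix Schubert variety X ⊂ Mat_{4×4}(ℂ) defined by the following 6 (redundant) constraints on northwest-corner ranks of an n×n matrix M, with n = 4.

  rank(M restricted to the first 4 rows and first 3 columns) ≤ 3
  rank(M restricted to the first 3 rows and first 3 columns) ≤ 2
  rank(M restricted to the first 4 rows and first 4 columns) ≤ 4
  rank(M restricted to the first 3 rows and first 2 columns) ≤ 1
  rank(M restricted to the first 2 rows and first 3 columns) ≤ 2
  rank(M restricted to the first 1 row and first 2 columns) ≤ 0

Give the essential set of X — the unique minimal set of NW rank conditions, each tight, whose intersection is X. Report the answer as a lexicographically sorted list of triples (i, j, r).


Reconstructing r_w from the 6 given conditions:

  0 0 1 1
  1 1 2 2
  1 1 2 3
  1 2 3 4

hence w(1..4) = (3, 1, 4, 2).

ℓ(w)=3; the 2 essential cells (i,j,r):

[(1, 2, 0), (3, 2, 1)]


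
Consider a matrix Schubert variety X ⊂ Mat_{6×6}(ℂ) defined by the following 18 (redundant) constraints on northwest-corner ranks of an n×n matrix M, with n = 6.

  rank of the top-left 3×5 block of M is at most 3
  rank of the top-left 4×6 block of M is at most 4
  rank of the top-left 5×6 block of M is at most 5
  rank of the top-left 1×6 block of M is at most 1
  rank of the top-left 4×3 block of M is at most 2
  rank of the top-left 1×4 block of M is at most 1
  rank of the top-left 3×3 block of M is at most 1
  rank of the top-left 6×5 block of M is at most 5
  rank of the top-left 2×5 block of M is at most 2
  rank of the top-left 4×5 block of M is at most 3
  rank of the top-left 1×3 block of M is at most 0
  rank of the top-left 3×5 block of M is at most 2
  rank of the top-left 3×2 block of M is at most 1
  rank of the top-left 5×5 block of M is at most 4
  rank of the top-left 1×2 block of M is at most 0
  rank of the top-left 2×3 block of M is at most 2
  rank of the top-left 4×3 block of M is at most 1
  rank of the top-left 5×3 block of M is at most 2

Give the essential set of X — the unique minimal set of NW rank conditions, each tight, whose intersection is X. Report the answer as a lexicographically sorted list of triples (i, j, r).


The tightest implied rank at each (i,j), from the 18 conditions:

  R[1]: 0 | 0 | 0 | 1 | 1 | 1
  R[2]: 1 | 1 | 1 | 2 | 2 | 2
  R[3]: 1 | 1 | 1 | 2 | 2 | 3
  R[4]: 1 | 1 | 1 | 2 | 3 | 4
  R[5]: 1 | 2 | 2 | 3 | 4 | 5
  R[6]: 1 | 2 | 3 | 4 | 5 | 6

the unique w with this rank table is (4, 1, 6, 5, 2, 3).

D(w) has 8 cells with 3 SE-corners; essential set:

[(1, 3, 0), (3, 5, 2), (4, 3, 1)]


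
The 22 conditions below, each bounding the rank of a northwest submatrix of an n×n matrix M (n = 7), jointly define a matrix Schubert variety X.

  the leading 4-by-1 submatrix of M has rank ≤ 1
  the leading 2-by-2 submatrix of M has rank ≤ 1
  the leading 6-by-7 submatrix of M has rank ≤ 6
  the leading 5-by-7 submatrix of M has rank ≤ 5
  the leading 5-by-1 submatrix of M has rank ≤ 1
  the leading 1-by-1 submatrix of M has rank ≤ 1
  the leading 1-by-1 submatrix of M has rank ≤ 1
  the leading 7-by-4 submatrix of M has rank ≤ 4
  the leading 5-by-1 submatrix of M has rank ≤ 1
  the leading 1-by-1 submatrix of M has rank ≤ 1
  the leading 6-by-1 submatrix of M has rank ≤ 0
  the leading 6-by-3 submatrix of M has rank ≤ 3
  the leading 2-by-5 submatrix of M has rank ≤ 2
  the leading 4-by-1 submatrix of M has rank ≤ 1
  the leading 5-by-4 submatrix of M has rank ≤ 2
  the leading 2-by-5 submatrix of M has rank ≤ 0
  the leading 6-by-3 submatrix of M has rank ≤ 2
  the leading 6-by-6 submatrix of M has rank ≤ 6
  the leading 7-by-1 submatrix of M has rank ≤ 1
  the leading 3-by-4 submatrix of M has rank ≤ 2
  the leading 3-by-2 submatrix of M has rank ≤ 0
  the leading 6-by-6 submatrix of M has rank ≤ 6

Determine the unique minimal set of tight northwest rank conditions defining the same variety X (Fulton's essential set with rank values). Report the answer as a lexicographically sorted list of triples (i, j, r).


The tightest implied rank at each (i,j), from the 22 conditions:

  R[1]: 0, 0, 0, 0, 0, 1, 1
  R[2]: 0, 0, 0, 0, 0, 1, 2
  R[3]: 0, 0, 1, 1, 1, 2, 3
  R[4]: 0, 1, 2, 2, 2, 3, 4
  R[5]: 0, 1, 2, 2, 3, 4, 5
  R[6]: 0, 1, 2, 3, 4, 5, 6
  R[7]: 1, 2, 3, 4, 5, 6, 7

so w = (6, 7, 3, 2, 5, 4, 1).

|D(w)|=16, |Ess(w)|=4:

[(2, 5, 0), (3, 2, 0), (5, 4, 2), (6, 1, 0)]


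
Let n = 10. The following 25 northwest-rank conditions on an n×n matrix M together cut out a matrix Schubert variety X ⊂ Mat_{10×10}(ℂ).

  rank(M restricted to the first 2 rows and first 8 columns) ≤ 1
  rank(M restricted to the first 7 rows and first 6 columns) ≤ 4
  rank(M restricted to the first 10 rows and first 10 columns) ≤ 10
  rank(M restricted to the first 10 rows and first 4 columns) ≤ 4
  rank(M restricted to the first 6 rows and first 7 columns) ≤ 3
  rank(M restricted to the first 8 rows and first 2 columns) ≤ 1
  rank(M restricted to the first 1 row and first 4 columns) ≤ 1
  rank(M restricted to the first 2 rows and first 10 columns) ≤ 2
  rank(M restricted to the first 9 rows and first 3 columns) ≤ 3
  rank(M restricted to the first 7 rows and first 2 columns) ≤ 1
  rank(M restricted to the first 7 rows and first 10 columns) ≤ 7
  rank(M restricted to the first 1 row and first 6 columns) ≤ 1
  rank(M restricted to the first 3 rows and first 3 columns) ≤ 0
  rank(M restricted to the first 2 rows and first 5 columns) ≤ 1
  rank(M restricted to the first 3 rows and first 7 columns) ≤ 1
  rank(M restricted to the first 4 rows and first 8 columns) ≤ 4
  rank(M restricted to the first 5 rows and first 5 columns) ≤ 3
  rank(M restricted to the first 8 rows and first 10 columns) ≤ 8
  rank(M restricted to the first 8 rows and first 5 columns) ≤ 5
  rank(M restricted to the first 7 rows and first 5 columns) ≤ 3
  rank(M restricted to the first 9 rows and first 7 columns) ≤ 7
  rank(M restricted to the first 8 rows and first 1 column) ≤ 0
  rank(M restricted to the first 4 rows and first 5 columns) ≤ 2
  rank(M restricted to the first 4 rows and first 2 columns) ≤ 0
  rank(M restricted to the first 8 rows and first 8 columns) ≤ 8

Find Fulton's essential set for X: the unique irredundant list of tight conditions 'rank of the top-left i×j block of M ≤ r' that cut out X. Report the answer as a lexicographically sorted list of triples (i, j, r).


Computing R[i][j] = min implied NW-rank bound (n=10, 25 conditions):

  row 1: 0  0  0  1  1  1  1  1  1  1
  row 2: 0  0  0  1  1  1  1  1  2  2
  row 3: 0  0  0  1  1  1  1  2  3  3
  row 4: 0  0  1  2  2  2  2  3  4  4
  row 5: 0  1  2  3  3  3  3  4  5  5
  row 6: 0  1  2  3  3  3  3  4  5  6
  row 7: 0  1  2  3  3  4  4  5  6  7
  row 8: 0  1  2  3  4  5  5  6  7  8
  row 9: 1  2  3  4  5  6  6  7  8  9
  row 10: 1  2  3  4  5  6  7  8  9  10

reading off 1-entries of Δ²R: w = (4, 9, 8, 3, 2, 10, 6, 5, 1, 7).

Fulton essential set (7 of the 26 Rothe cells):

[(2, 8, 1), (3, 3, 0), (3, 7, 1), (4, 2, 0), (6, 7, 3), (7, 5, 3), (8, 1, 0)]


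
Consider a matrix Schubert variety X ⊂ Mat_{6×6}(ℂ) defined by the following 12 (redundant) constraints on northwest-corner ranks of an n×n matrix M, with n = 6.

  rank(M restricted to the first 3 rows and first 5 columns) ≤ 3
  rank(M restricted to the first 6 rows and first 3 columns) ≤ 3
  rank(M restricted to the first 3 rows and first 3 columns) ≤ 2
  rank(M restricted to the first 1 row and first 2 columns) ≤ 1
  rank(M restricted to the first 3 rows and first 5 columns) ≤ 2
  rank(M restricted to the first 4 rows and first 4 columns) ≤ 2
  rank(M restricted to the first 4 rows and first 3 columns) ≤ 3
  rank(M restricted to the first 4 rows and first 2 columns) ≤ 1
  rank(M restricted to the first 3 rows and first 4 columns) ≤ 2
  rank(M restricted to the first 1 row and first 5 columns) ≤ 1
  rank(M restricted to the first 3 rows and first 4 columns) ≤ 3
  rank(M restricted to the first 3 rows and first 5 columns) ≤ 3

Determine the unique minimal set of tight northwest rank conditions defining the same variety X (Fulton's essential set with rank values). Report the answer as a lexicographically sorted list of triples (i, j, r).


The tightest implied rank at each (i,j), from the 12 conditions:

  R[1]: 1 1 1 1 1 1
  R[2]: 1 1 2 2 2 2
  R[3]: 1 1 2 2 2 3
  R[4]: 1 1 2 2 3 4
  R[5]: 1 2 3 3 4 5
  R[6]: 1 2 3 4 5 6

hence w(1..6) = (1, 3, 6, 5, 2, 4).

|D(w)|=6, |Ess(w)|=3:

[(3, 5, 2), (4, 2, 1), (4, 4, 2)]


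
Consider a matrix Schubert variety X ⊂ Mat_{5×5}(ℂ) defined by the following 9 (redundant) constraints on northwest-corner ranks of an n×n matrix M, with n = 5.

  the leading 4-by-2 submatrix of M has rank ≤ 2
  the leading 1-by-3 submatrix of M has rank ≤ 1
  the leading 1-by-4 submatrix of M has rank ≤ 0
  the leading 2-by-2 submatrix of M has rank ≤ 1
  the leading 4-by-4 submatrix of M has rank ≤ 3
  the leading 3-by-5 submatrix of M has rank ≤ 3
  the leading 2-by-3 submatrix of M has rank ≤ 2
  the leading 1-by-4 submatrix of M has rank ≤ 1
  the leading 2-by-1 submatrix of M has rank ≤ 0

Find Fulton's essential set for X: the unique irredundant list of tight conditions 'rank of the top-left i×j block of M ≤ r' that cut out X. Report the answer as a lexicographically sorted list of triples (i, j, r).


Rank table r_w(5×5) implied by the 9 constraints:

  row 1: 0  0  0  0  1
  row 2: 0  1  1  1  2
  row 3: 1  2  2  2  3
  row 4: 1  2  3  3  4
  row 5: 1  2  3  4  5

the unique w with this rank table is (5, 2, 1, 3, 4).

2 SE-corners of the 5-cell Rothe diagram give Ess(w):

[(1, 4, 0), (2, 1, 0)]


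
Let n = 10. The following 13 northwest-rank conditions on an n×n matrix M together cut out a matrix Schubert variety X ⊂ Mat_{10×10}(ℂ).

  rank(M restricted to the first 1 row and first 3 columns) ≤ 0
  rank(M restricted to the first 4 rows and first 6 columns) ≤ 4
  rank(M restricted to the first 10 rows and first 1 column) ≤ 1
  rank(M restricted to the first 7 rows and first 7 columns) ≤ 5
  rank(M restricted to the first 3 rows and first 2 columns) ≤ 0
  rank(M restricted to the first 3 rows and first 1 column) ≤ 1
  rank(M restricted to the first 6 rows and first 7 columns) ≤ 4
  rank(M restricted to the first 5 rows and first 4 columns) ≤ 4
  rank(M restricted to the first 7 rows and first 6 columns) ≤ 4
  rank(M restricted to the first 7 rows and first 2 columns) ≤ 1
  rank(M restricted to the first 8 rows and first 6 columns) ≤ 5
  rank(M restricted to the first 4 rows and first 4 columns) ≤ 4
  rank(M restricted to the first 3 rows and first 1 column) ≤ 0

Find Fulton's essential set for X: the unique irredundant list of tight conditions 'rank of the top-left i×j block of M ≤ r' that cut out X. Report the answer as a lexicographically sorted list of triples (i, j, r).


The tightest implied rank at each (i,j), from the 13 conditions:

  i=1: 0 0 0 1 1 1 1 1 1 1
  i=2: 0 0 1 2 2 2 2 2 2 2
  i=3: 0 0 1 2 3 3 3 3 3 3
  i=4: 1 1 2 3 4 4 4 4 4 4
  i=5: 1 1 2 3 4 4 4 5 5 5
  i=6: 1 1 2 3 4 4 4 5 6 6
  i=7: 1 1 2 3 4 4 5 6 7 7
  i=8: 1 2 3 4 5 5 6 7 8 8
  i=9: 1 2 3 4 5 6 7 8 9 9
  i=10: 1 2 3 4 5 6 7 8 9 10

second differences of R give the permutation w = (4, 3, 5, 1, 8, 9, 7, 2, 6, 10).

|D(w)|=15, |Ess(w)|=5:

[(1, 3, 0), (3, 2, 0), (6, 7, 4), (7, 2, 1), (7, 6, 4)]


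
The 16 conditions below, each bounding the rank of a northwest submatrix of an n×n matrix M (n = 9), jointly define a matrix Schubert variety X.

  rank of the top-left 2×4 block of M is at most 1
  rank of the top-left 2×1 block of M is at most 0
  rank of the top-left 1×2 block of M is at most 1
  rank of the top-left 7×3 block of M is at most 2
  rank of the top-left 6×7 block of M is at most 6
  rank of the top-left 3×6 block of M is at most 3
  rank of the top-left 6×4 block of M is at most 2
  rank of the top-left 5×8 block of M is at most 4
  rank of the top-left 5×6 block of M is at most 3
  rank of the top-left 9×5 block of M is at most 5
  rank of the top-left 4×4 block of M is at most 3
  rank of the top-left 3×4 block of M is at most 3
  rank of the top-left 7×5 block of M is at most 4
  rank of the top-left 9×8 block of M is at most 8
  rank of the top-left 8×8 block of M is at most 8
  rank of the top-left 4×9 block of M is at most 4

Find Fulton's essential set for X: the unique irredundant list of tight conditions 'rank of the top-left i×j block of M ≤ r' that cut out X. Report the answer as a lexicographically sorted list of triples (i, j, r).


Computing R[i][j] = min implied NW-rank bound (n=9, 16 conditions):

  0 1 1 1 1 1 1 1 1
  0 1 1 1 2 2 2 2 2
  1 2 2 2 3 3 3 3 3
  1 2 2 2 3 3 4 4 4
  1 2 2 2 3 3 4 4 5
  1 2 2 2 3 4 5 5 6
  1 2 2 3 4 5 6 6 7
  1 2 3 4 5 6 7 7 8
  1 2 3 4 5 6 7 8 9

the unique w with this rank table is (2, 5, 1, 7, 9, 6, 4, 3, 8).

ℓ(w)=14; the 6 essential cells (i,j,r):

[(2, 1, 0), (2, 4, 1), (5, 6, 3), (5, 8, 4), (6, 4, 2), (7, 3, 2)]


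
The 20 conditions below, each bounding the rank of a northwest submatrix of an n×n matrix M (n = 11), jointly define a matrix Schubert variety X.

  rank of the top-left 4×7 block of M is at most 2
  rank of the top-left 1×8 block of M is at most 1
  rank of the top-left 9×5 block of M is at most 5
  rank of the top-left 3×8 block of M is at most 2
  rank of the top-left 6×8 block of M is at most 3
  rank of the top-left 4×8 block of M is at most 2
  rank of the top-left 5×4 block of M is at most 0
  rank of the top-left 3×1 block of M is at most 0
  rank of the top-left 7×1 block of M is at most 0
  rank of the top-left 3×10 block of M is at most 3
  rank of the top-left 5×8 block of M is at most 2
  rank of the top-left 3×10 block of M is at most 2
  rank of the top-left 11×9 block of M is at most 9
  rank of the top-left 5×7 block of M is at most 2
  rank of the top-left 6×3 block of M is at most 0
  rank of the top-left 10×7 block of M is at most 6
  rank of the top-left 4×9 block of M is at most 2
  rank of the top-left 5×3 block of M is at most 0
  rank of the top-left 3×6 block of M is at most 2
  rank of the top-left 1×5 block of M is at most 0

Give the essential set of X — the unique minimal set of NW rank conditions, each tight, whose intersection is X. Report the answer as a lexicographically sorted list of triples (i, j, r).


The tightest implied rank at each (i,j), from the 20 conditions:

  R[1]: 0 0 0 0 0 1 1 1 1 1 1
  R[2]: 0 0 0 0 1 2 2 2 2 2 2
  R[3]: 0 0 0 0 1 2 2 2 2 2 3
  R[4]: 0 0 0 0 1 2 2 2 2 3 4
  R[5]: 0 0 0 0 1 2 2 2 3 4 5
  R[6]: 0 0 0 1 2 3 3 3 4 5 6
  R[7]: 0 1 1 2 3 4 4 4 5 6 7
  R[8]: 1 2 2 3 4 5 5 5 6 7 8
  R[9]: 1 2 3 4 5 6 6 6 7 8 9
  R[10]: 1 2 3 4 5 6 6 7 8 9 10
  R[11]: 1 2 3 4 5 6 7 8 9 10 11

so w = (6, 5, 11, 10, 9, 4, 2, 1, 3, 8, 7).

|D(w)|=35, |Ess(w)|=8:

[(1, 5, 0), (3, 10, 2), (4, 9, 2), (5, 4, 0), (5, 8, 2), (6, 3, 0), (7, 1, 0), (10, 7, 6)]


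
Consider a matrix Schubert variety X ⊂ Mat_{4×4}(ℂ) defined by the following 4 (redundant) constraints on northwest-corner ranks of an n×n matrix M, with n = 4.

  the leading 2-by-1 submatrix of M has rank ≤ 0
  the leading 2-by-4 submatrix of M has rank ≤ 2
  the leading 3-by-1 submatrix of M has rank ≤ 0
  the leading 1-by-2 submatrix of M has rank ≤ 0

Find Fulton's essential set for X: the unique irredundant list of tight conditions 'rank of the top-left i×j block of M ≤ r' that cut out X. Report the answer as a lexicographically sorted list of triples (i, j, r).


Recovering R(i,j) via the rank-extension bound from the 4 conditions:

  R[1]: 0  0  1  1
  R[2]: 0  1  2  2
  R[3]: 0  1  2  3
  R[4]: 1  2  3  4

so w = (3, 2, 4, 1).

Rothe diagram D(w) (4 cells), 2 SE-corners (essential conditions):

[(1, 2, 0), (3, 1, 0)]


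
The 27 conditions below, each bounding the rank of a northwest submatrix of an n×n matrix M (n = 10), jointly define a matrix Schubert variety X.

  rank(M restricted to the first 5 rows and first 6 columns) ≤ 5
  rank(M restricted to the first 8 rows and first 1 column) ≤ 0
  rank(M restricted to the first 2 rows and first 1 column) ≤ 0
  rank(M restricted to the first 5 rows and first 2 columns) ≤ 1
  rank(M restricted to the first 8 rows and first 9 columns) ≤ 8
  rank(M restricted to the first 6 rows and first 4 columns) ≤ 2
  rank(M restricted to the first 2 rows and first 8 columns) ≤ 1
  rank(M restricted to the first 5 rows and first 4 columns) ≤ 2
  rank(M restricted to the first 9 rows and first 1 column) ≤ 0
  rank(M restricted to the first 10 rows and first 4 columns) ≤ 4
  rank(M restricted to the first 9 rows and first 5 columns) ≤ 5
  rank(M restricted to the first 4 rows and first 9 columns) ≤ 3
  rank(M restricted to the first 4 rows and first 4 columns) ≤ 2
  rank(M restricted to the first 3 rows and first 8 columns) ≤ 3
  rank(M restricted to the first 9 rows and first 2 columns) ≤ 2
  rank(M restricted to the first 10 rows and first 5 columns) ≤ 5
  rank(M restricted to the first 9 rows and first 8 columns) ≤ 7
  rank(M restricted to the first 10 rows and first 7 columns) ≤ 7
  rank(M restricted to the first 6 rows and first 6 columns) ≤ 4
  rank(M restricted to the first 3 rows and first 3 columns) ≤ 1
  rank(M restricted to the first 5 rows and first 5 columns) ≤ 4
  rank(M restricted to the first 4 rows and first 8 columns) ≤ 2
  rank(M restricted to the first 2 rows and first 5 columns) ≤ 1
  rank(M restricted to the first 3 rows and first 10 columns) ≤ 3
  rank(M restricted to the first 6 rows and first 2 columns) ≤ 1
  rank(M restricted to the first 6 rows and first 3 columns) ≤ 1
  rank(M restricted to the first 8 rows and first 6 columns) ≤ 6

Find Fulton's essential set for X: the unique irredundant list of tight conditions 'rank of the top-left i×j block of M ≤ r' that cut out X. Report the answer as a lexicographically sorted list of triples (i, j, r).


Propagating the 27 rank bounds to every northwest block:

  row 1: 0 | 1 | 1 | 1 | 1 | 1 | 1 | 1 | 1 | 1
  row 2: 0 | 1 | 1 | 1 | 1 | 1 | 1 | 1 | 2 | 2
  row 3: 0 | 1 | 1 | 2 | 2 | 2 | 2 | 2 | 3 | 3
  row 4: 0 | 1 | 1 | 2 | 2 | 2 | 2 | 2 | 3 | 4
  row 5: 0 | 1 | 1 | 2 | 3 | 3 | 3 | 3 | 4 | 5
  row 6: 0 | 1 | 1 | 2 | 3 | 4 | 4 | 4 | 5 | 6
  row 7: 0 | 1 | 2 | 3 | 4 | 5 | 5 | 5 | 6 | 7
  row 8: 0 | 1 | 2 | 3 | 4 | 5 | 6 | 6 | 7 | 8
  row 9: 0 | 1 | 2 | 3 | 4 | 5 | 6 | 7 | 8 | 9
  row 10: 1 | 2 | 3 | 4 | 5 | 6 | 7 | 8 | 9 | 10

second differences of R give the permutation w = (2, 9, 4, 10, 5, 6, 3, 7, 8, 1).

Fulton essential set (4 of the 23 Rothe cells):

[(2, 8, 1), (4, 8, 2), (6, 3, 1), (9, 1, 0)]


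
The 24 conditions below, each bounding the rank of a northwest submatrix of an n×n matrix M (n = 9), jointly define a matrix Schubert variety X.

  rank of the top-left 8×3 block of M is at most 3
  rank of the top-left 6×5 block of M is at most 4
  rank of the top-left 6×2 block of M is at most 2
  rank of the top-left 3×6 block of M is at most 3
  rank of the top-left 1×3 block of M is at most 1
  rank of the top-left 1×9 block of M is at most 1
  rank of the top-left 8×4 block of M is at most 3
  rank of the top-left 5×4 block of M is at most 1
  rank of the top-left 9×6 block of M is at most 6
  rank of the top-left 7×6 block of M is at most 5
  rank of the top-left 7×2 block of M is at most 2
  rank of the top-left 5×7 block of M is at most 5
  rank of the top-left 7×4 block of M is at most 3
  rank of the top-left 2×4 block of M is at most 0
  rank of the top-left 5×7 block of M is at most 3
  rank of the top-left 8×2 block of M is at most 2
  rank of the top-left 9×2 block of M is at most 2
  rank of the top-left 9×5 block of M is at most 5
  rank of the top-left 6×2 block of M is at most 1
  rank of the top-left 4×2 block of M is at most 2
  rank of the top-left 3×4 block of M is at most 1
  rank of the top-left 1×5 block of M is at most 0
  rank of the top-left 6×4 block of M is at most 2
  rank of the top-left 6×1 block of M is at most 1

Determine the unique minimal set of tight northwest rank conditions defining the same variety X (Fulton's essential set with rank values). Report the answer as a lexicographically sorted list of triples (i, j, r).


Reconstructing r_w from the 24 given conditions:

  0 0 0 0 0 1 1 1 1
  0 0 0 0 1 2 2 2 2
  1 1 1 1 2 3 3 3 3
  1 1 1 1 2 3 3 4 4
  1 1 1 1 2 3 3 4 5
  1 1 2 2 3 4 4 5 6
  1 2 3 3 4 5 5 6 7
  1 2 3 3 4 5 6 7 8
  1 2 3 4 5 6 7 8 9

reading off 1-entries of Δ²R: w = (6, 5, 1, 8, 9, 3, 2, 7, 4).

D(w) has 19 cells with 6 SE-corners; essential set:

[(1, 5, 0), (2, 4, 0), (5, 4, 1), (5, 7, 3), (6, 2, 1), (8, 4, 3)]


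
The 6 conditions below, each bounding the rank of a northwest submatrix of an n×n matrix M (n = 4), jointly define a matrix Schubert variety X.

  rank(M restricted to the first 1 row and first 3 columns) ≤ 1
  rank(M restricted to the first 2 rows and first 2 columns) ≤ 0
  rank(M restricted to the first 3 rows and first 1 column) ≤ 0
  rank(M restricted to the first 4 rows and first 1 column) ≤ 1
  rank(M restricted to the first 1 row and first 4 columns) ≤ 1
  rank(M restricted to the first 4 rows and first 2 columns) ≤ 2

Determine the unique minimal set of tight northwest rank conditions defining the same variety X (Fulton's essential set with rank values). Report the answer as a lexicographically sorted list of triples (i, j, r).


Rank table r_w(4×4) implied by the 6 constraints:

  0 0 1 1
  0 0 1 2
  0 1 2 3
  1 2 3 4

reading off 1-entries of Δ²R: w = (3, 4, 2, 1).

Fulton essential set (2 of the 5 Rothe cells):

[(2, 2, 0), (3, 1, 0)]


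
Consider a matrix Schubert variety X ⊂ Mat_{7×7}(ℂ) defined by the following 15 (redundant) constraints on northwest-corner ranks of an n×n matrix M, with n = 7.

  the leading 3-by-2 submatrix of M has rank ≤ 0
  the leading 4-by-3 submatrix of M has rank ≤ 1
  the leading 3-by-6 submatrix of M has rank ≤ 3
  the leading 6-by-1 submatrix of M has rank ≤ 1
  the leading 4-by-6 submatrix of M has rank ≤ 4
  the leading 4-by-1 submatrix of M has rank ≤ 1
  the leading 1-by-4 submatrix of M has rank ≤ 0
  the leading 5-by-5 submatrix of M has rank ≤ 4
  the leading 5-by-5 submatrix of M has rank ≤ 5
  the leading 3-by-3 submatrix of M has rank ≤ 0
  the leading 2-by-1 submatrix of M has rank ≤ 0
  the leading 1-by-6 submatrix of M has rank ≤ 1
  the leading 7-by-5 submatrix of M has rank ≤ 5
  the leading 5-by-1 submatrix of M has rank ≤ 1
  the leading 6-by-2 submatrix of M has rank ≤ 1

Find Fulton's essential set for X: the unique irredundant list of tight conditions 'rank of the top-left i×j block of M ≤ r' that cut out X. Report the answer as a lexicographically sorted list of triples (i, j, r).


Computing R[i][j] = min implied NW-rank bound (n=7, 15 conditions):

  i=1: 0, 0, 0, 0, 1, 1, 1
  i=2: 0, 0, 0, 1, 2, 2, 2
  i=3: 0, 0, 0, 1, 2, 3, 3
  i=4: 1, 1, 1, 2, 3, 4, 4
  i=5: 1, 1, 2, 3, 4, 5, 5
  i=6: 1, 1, 2, 3, 4, 5, 6
  i=7: 1, 2, 3, 4, 5, 6, 7

second differences of R give the permutation w = (5, 4, 6, 1, 3, 7, 2).

Rothe diagram D(w) (12 cells), 3 SE-corners (essential conditions):

[(1, 4, 0), (3, 3, 0), (6, 2, 1)]
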